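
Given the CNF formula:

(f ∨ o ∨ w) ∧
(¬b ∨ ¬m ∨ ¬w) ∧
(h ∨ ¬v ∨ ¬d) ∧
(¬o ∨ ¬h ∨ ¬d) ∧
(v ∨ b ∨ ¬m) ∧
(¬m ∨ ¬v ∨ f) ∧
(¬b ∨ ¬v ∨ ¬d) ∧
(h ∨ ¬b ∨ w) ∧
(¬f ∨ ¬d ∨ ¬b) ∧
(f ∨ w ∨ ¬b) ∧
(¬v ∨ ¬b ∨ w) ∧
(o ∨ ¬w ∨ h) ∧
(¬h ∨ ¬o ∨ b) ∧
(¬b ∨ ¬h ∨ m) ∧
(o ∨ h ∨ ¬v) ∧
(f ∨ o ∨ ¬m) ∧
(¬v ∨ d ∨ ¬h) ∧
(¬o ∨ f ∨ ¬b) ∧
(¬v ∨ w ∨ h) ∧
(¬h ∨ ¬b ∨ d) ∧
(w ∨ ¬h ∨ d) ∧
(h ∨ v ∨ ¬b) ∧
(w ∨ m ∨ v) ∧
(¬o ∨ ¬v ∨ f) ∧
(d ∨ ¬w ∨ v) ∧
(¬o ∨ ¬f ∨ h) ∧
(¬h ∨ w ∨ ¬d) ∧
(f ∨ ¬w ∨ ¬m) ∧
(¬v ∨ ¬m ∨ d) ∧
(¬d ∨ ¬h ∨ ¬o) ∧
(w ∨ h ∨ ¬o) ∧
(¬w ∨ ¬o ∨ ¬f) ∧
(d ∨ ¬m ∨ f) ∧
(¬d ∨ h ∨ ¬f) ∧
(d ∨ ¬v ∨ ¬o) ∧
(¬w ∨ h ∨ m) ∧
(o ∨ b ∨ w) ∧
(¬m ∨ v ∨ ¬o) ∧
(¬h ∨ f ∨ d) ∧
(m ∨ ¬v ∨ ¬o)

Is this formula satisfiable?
Yes

Yes, the formula is satisfiable.

One satisfying assignment is: w=True, o=False, m=False, h=True, b=False, v=False, d=True, f=True

Verification: With this assignment, all 40 clauses evaluate to true.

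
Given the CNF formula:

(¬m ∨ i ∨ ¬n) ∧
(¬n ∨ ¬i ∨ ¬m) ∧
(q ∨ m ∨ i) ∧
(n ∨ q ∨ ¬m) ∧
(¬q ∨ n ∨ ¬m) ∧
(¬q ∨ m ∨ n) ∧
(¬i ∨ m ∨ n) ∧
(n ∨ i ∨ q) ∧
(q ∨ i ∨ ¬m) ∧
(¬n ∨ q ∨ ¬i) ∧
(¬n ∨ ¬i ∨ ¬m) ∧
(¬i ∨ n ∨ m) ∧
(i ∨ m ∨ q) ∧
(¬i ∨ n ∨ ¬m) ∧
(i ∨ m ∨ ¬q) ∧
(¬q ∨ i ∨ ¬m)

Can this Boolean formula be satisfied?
Yes

Yes, the formula is satisfiable.

One satisfying assignment is: m=False, i=True, n=True, q=True

Verification: With this assignment, all 16 clauses evaluate to true.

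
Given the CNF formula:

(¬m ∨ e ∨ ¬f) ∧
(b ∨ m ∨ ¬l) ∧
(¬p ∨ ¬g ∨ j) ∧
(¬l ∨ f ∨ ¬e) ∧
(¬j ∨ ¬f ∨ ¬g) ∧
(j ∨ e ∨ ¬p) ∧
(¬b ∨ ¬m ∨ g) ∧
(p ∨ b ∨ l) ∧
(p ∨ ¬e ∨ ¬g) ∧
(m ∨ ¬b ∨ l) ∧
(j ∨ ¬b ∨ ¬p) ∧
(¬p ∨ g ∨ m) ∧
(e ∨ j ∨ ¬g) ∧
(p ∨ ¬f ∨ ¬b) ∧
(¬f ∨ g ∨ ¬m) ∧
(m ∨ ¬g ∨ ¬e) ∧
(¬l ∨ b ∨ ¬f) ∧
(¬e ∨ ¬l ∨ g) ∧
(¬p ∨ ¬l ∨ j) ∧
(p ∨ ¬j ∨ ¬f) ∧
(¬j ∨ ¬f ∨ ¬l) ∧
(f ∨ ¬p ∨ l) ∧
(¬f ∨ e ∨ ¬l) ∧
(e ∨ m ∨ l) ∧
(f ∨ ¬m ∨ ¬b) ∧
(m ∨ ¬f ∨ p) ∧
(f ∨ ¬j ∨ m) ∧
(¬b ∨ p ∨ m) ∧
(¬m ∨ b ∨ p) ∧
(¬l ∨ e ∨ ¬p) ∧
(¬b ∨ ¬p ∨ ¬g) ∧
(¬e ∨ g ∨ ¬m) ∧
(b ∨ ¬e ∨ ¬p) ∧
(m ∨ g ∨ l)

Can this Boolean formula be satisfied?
No

No, the formula is not satisfiable.

No assignment of truth values to the variables can make all 34 clauses true simultaneously.

The formula is UNSAT (unsatisfiable).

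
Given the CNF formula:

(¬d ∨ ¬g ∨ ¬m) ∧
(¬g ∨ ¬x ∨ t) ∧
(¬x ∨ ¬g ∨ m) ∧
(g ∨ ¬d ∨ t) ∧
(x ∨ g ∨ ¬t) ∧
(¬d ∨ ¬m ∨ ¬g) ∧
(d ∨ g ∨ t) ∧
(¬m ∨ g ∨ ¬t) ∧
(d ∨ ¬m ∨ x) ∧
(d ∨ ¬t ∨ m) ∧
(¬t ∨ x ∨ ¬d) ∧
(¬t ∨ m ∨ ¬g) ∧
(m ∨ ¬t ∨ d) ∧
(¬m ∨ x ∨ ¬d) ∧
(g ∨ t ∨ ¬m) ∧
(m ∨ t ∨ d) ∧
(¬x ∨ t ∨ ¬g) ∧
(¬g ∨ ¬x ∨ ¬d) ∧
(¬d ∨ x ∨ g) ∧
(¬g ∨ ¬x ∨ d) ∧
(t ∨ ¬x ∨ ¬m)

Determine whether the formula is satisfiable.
Yes

Yes, the formula is satisfiable.

One satisfying assignment is: g=True, d=True, t=False, m=False, x=False

Verification: With this assignment, all 21 clauses evaluate to true.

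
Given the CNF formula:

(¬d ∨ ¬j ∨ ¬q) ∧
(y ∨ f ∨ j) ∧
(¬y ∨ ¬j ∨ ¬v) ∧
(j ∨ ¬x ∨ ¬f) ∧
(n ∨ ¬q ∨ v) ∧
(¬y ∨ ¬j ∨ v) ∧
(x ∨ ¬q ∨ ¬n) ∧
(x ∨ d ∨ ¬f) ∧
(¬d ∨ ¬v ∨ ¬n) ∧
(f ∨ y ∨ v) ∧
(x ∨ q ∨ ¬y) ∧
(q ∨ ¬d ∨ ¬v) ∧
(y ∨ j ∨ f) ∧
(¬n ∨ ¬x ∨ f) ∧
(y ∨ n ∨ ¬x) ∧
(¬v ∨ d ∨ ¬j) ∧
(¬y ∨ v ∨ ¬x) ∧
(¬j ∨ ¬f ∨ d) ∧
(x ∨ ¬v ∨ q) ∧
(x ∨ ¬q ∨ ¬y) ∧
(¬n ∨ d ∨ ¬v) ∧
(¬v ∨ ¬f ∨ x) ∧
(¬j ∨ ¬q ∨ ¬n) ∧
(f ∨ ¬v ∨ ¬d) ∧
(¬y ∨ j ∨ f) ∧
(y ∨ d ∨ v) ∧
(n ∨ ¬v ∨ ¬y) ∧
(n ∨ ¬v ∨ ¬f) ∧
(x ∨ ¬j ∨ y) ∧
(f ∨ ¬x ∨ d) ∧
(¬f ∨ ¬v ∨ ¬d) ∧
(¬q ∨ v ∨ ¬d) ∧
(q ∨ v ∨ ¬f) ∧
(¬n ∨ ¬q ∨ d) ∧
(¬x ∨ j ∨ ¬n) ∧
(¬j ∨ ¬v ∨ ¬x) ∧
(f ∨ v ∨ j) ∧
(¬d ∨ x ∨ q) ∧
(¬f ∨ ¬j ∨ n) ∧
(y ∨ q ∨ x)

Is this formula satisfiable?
No

No, the formula is not satisfiable.

No assignment of truth values to the variables can make all 40 clauses true simultaneously.

The formula is UNSAT (unsatisfiable).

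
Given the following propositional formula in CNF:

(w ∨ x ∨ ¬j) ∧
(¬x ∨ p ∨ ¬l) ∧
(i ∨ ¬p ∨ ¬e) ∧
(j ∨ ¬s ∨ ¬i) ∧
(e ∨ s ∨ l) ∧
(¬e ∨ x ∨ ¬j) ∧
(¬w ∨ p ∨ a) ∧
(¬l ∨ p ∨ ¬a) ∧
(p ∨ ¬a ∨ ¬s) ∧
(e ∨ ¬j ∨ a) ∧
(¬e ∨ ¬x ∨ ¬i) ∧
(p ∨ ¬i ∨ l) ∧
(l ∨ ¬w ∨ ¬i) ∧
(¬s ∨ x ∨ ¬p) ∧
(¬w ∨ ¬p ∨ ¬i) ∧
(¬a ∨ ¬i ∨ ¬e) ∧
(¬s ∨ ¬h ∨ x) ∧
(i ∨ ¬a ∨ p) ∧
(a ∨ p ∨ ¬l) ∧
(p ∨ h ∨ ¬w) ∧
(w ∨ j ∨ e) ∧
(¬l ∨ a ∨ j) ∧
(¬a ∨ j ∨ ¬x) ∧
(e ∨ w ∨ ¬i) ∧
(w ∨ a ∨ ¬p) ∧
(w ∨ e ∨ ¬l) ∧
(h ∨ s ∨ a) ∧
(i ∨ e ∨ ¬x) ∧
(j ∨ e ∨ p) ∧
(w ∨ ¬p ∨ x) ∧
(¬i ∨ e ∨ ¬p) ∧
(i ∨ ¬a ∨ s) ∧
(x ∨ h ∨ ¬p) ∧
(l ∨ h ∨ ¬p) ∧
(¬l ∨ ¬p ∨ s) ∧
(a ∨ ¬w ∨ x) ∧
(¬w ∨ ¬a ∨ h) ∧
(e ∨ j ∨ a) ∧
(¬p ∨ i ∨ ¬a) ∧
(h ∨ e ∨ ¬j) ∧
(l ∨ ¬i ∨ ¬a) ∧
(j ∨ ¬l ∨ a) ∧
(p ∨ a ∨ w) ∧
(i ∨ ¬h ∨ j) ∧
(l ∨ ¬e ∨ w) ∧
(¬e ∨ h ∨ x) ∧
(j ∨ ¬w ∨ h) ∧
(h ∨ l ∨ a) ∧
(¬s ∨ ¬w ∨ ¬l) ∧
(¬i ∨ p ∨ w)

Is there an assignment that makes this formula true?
No

No, the formula is not satisfiable.

No assignment of truth values to the variables can make all 50 clauses true simultaneously.

The formula is UNSAT (unsatisfiable).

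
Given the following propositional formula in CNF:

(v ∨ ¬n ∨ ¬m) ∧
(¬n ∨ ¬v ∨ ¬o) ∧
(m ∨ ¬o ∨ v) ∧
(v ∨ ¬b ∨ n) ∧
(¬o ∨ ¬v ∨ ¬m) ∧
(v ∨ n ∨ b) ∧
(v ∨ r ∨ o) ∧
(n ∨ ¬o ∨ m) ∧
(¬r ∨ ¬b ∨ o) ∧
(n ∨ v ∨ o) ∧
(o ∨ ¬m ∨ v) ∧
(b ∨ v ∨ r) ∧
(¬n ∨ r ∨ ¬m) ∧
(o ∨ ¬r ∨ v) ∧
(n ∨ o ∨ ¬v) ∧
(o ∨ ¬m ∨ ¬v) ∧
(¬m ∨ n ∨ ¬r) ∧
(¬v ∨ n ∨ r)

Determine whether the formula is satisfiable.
Yes

Yes, the formula is satisfiable.

One satisfying assignment is: o=False, m=False, r=False, v=True, n=True, b=False

Verification: With this assignment, all 18 clauses evaluate to true.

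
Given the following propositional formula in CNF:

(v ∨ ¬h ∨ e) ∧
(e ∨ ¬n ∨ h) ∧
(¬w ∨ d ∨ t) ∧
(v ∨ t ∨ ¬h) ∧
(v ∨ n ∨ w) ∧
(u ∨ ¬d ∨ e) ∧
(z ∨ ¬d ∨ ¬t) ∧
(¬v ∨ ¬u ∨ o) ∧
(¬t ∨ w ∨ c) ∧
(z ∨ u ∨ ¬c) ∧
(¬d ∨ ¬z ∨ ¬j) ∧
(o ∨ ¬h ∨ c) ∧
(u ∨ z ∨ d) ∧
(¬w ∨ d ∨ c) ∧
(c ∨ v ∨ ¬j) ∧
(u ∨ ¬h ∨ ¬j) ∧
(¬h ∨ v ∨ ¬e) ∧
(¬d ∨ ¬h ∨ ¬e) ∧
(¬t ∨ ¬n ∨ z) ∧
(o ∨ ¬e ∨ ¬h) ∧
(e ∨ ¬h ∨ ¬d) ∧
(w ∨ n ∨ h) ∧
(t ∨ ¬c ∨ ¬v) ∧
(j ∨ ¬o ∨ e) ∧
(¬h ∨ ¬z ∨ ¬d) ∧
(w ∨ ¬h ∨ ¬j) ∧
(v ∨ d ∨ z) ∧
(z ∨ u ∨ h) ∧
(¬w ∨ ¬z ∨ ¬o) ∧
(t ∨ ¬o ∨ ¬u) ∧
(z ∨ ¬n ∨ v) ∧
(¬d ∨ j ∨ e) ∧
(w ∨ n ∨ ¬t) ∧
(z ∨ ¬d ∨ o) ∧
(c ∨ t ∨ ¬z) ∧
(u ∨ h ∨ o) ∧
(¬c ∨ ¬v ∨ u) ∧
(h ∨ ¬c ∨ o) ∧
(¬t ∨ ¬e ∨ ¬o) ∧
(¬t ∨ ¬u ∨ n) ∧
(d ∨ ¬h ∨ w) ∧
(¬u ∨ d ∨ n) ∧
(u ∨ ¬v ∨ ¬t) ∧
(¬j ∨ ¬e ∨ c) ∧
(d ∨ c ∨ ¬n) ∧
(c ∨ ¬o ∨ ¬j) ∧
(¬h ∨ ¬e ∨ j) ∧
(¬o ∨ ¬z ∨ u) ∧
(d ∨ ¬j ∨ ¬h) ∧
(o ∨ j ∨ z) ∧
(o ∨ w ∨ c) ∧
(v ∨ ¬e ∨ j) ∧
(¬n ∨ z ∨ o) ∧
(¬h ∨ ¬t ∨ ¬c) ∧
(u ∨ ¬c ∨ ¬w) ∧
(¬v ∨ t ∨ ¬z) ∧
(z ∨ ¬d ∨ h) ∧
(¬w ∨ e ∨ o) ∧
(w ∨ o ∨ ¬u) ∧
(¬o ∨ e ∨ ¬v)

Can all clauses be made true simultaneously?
No

No, the formula is not satisfiable.

No assignment of truth values to the variables can make all 60 clauses true simultaneously.

The formula is UNSAT (unsatisfiable).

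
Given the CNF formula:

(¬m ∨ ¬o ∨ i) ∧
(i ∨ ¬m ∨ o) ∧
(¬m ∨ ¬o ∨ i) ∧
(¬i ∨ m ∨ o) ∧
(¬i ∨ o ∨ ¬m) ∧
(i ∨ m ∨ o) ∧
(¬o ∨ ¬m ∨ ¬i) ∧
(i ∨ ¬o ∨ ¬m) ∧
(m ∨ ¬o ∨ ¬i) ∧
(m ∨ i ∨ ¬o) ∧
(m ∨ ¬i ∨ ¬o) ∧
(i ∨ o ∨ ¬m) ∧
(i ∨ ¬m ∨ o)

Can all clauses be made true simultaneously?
No

No, the formula is not satisfiable.

No assignment of truth values to the variables can make all 13 clauses true simultaneously.

The formula is UNSAT (unsatisfiable).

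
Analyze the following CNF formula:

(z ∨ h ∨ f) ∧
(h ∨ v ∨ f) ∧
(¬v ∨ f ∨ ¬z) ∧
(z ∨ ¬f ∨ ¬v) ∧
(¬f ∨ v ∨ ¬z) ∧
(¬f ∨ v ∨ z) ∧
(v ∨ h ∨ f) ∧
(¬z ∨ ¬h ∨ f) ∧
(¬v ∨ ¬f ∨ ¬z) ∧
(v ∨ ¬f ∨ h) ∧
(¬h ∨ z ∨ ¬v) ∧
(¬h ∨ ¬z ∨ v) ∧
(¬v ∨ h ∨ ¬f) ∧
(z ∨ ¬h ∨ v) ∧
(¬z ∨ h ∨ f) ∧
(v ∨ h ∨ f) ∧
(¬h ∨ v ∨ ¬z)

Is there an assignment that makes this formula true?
No

No, the formula is not satisfiable.

No assignment of truth values to the variables can make all 17 clauses true simultaneously.

The formula is UNSAT (unsatisfiable).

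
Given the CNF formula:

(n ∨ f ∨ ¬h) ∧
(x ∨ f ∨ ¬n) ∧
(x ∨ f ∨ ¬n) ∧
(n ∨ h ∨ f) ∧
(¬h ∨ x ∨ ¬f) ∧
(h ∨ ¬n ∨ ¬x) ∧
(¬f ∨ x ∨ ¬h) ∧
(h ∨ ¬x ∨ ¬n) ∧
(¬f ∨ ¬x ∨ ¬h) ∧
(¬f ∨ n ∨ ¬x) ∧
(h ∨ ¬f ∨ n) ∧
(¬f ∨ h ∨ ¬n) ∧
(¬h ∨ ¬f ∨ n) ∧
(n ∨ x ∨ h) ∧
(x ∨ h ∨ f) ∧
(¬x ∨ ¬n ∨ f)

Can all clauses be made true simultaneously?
No

No, the formula is not satisfiable.

No assignment of truth values to the variables can make all 16 clauses true simultaneously.

The formula is UNSAT (unsatisfiable).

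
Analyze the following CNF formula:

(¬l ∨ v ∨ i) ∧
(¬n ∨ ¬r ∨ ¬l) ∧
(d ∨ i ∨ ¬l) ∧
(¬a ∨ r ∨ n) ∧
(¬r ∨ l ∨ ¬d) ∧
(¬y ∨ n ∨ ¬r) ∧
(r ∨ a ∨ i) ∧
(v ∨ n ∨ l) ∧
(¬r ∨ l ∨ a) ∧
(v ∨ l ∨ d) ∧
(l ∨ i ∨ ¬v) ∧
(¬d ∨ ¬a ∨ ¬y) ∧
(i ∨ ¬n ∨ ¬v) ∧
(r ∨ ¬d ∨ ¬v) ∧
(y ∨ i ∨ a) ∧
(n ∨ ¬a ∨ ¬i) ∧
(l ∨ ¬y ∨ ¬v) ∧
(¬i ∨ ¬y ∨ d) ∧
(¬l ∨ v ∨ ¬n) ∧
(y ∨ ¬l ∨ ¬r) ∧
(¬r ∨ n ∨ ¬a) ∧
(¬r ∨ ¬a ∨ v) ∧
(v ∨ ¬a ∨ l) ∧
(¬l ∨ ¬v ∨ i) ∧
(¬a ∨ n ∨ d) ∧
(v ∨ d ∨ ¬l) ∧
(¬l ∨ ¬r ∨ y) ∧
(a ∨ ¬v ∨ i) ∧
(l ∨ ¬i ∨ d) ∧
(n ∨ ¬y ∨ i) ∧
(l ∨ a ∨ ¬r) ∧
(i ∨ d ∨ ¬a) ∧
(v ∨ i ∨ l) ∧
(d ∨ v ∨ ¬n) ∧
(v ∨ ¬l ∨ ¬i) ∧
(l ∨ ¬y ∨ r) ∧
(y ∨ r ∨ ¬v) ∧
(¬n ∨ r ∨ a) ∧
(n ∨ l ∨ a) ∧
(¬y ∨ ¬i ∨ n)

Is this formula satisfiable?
No

No, the formula is not satisfiable.

No assignment of truth values to the variables can make all 40 clauses true simultaneously.

The formula is UNSAT (unsatisfiable).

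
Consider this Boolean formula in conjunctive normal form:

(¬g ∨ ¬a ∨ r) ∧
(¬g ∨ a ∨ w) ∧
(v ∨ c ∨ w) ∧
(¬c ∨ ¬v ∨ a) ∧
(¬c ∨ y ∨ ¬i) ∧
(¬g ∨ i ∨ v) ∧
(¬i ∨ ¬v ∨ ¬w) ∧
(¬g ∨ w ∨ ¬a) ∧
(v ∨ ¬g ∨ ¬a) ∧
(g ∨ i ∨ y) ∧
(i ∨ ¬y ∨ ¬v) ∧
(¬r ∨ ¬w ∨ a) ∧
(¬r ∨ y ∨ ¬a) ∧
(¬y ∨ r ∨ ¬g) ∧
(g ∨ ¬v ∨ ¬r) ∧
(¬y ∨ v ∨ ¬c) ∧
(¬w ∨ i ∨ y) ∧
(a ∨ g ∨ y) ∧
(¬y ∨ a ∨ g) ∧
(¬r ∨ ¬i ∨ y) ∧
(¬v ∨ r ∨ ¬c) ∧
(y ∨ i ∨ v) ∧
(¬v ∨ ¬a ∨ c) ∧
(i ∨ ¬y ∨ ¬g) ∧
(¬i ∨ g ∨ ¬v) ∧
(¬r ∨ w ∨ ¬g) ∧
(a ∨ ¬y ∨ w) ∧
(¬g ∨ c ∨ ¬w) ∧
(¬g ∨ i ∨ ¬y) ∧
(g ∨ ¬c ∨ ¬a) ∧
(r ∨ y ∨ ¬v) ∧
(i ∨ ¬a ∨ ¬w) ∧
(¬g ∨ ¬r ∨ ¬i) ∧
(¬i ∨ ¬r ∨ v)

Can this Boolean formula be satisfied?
Yes

Yes, the formula is satisfiable.

One satisfying assignment is: y=False, r=False, c=False, a=True, i=True, g=False, v=False, w=True

Verification: With this assignment, all 34 clauses evaluate to true.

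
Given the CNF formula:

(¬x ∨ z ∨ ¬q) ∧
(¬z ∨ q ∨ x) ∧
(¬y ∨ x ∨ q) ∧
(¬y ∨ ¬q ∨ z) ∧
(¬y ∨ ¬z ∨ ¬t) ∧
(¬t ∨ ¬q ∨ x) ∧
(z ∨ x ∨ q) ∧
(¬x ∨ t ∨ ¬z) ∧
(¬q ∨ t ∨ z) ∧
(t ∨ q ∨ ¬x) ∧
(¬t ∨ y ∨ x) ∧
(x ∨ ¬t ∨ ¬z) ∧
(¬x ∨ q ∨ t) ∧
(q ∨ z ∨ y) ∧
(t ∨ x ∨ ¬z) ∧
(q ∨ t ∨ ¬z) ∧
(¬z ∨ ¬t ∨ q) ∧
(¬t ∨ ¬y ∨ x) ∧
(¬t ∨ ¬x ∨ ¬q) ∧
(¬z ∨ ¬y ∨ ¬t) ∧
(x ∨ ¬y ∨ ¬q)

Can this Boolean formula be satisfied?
Yes

Yes, the formula is satisfiable.

One satisfying assignment is: z=False, y=True, x=True, q=False, t=True

Verification: With this assignment, all 21 clauses evaluate to true.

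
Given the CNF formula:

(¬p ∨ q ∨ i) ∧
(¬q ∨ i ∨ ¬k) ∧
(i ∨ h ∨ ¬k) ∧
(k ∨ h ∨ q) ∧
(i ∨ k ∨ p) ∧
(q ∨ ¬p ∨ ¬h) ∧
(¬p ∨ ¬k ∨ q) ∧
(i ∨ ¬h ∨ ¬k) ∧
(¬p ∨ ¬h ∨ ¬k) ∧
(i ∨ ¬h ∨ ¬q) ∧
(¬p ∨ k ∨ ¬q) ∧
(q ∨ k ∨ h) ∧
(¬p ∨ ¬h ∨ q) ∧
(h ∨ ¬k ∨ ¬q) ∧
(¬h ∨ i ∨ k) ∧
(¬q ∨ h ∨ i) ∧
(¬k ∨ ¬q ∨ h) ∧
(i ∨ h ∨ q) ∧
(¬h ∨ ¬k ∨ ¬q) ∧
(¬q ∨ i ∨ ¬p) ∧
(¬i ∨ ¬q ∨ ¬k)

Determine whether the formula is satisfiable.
Yes

Yes, the formula is satisfiable.

One satisfying assignment is: p=False, h=False, i=True, k=True, q=False

Verification: With this assignment, all 21 clauses evaluate to true.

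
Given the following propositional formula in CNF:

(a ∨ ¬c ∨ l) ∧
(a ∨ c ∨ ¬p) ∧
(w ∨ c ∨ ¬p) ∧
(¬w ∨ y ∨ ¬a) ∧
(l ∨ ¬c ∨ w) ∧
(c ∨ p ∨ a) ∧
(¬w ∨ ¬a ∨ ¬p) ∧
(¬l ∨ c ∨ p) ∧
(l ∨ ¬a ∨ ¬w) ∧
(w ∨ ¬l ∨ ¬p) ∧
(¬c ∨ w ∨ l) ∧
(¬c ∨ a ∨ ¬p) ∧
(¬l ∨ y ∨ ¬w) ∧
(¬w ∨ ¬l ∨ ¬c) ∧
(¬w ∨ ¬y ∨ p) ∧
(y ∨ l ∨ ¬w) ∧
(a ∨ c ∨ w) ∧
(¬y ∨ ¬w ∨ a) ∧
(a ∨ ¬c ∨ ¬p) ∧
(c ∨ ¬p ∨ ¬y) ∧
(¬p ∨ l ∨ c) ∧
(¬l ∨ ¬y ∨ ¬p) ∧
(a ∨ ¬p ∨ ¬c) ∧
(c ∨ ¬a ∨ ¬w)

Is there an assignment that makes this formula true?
Yes

Yes, the formula is satisfiable.

One satisfying assignment is: y=False, l=False, c=False, w=False, p=False, a=True

Verification: With this assignment, all 24 clauses evaluate to true.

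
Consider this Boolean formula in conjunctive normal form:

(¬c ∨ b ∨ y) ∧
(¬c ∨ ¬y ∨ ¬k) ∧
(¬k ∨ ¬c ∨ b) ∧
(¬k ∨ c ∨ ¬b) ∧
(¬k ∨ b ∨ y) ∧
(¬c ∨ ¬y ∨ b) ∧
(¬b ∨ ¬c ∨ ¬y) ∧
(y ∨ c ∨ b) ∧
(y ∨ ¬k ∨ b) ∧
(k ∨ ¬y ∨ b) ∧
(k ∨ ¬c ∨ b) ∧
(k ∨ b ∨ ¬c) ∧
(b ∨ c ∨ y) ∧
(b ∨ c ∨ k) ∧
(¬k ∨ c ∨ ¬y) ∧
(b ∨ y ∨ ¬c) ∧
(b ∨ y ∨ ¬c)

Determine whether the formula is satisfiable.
Yes

Yes, the formula is satisfiable.

One satisfying assignment is: b=True, c=False, y=False, k=False

Verification: With this assignment, all 17 clauses evaluate to true.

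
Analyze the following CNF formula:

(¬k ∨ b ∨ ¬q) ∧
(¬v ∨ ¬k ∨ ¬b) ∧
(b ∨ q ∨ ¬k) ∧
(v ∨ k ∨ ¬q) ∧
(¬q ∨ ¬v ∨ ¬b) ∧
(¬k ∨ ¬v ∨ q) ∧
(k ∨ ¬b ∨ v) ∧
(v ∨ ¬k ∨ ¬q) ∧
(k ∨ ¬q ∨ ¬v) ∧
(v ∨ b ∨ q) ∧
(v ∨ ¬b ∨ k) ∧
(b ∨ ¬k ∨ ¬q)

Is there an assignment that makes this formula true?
Yes

Yes, the formula is satisfiable.

One satisfying assignment is: b=True, q=False, k=True, v=False

Verification: With this assignment, all 12 clauses evaluate to true.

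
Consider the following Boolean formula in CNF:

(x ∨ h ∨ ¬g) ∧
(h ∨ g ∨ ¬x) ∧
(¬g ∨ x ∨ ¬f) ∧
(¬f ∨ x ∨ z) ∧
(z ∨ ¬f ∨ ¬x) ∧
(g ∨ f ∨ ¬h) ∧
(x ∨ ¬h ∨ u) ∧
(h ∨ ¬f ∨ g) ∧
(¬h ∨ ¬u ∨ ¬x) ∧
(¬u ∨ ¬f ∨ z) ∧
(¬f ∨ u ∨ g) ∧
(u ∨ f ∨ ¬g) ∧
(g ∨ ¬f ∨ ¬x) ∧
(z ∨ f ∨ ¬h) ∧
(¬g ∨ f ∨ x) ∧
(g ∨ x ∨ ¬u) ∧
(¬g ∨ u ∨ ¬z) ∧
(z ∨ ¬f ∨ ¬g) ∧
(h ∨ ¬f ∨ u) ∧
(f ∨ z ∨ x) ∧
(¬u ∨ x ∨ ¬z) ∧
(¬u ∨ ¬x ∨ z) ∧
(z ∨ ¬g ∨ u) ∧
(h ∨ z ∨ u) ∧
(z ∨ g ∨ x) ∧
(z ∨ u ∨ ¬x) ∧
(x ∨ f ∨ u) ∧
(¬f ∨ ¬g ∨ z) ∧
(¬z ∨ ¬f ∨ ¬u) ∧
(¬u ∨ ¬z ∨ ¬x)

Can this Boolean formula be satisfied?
No

No, the formula is not satisfiable.

No assignment of truth values to the variables can make all 30 clauses true simultaneously.

The formula is UNSAT (unsatisfiable).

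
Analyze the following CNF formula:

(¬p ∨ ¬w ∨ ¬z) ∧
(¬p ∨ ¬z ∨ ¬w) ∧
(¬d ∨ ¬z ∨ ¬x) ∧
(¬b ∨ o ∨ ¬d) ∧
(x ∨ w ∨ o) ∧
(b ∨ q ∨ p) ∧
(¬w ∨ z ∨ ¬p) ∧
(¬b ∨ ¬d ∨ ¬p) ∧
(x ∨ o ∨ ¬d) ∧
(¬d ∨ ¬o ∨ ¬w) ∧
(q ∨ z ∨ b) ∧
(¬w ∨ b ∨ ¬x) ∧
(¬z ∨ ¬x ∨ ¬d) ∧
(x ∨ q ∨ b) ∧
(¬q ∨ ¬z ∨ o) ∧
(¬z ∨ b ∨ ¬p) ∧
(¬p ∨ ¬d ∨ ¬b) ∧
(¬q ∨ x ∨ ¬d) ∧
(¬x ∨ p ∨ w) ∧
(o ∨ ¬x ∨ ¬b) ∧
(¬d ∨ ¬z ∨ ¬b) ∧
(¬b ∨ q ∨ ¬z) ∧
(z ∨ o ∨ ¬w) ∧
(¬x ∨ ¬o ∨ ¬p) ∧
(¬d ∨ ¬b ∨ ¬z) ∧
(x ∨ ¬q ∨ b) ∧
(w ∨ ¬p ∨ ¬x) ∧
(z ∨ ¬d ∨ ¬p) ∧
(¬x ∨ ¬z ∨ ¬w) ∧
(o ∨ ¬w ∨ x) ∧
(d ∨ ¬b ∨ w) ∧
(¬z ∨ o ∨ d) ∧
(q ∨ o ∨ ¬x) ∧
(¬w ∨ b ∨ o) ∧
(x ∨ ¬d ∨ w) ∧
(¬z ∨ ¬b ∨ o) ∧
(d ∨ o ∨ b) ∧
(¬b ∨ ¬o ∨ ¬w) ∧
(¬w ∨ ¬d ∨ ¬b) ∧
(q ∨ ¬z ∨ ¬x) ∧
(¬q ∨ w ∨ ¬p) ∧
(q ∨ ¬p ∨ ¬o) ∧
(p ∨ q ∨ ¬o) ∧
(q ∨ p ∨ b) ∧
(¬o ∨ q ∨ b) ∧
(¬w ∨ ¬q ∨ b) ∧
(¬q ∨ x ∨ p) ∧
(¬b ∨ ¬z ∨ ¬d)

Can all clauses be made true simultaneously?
No

No, the formula is not satisfiable.

No assignment of truth values to the variables can make all 48 clauses true simultaneously.

The formula is UNSAT (unsatisfiable).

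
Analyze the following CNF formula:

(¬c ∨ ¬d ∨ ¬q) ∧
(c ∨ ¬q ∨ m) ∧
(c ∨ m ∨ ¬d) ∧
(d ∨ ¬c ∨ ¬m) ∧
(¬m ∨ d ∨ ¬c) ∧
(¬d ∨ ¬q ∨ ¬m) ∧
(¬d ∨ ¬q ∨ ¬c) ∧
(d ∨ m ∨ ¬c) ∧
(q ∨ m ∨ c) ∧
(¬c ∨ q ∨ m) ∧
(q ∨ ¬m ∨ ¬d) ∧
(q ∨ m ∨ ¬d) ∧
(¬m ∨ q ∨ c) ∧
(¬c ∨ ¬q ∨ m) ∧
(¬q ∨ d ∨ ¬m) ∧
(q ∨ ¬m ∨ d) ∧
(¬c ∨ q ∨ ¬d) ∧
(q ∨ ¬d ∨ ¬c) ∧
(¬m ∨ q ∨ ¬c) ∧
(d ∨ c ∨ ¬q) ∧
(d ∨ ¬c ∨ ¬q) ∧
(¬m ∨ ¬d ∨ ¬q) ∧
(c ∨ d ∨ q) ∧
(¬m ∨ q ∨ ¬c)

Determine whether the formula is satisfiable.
No

No, the formula is not satisfiable.

No assignment of truth values to the variables can make all 24 clauses true simultaneously.

The formula is UNSAT (unsatisfiable).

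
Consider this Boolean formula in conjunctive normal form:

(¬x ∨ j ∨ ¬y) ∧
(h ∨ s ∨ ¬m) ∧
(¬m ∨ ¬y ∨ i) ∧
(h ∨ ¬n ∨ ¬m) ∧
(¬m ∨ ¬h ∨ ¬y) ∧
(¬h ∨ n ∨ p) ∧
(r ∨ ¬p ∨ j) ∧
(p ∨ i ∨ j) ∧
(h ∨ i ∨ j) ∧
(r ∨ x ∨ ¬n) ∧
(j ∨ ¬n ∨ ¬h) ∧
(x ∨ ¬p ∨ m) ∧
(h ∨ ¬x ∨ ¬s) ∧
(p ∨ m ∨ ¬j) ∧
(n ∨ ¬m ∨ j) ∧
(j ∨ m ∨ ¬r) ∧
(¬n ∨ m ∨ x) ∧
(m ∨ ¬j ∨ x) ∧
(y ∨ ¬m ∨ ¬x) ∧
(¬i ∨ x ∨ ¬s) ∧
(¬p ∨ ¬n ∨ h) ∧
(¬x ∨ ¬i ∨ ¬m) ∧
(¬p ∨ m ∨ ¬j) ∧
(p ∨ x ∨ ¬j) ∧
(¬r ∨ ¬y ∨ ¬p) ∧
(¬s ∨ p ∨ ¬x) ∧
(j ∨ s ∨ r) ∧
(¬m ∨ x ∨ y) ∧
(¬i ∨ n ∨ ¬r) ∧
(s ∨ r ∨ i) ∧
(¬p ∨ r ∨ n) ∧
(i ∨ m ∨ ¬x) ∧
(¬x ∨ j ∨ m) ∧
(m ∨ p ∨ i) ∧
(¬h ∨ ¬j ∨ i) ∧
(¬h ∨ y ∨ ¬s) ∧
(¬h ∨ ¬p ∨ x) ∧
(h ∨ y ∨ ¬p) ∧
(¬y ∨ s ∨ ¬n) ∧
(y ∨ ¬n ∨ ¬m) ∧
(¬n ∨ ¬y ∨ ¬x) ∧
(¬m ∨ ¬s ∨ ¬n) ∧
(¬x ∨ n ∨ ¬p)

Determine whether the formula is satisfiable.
No

No, the formula is not satisfiable.

No assignment of truth values to the variables can make all 43 clauses true simultaneously.

The formula is UNSAT (unsatisfiable).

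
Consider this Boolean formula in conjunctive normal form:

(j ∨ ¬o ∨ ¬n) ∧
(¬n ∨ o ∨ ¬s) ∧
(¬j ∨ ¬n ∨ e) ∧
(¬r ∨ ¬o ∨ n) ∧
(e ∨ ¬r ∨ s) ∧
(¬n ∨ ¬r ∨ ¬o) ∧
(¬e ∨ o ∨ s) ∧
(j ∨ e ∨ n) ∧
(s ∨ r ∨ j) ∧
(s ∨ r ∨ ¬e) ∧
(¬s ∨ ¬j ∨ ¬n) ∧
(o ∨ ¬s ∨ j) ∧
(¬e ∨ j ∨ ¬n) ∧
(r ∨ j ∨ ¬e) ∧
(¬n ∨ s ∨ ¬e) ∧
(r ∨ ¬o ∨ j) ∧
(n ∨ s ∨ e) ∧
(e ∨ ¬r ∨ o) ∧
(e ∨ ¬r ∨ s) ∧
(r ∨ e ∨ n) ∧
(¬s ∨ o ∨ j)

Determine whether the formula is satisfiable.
Yes

Yes, the formula is satisfiable.

One satisfying assignment is: o=True, r=False, e=True, j=True, n=False, s=True

Verification: With this assignment, all 21 clauses evaluate to true.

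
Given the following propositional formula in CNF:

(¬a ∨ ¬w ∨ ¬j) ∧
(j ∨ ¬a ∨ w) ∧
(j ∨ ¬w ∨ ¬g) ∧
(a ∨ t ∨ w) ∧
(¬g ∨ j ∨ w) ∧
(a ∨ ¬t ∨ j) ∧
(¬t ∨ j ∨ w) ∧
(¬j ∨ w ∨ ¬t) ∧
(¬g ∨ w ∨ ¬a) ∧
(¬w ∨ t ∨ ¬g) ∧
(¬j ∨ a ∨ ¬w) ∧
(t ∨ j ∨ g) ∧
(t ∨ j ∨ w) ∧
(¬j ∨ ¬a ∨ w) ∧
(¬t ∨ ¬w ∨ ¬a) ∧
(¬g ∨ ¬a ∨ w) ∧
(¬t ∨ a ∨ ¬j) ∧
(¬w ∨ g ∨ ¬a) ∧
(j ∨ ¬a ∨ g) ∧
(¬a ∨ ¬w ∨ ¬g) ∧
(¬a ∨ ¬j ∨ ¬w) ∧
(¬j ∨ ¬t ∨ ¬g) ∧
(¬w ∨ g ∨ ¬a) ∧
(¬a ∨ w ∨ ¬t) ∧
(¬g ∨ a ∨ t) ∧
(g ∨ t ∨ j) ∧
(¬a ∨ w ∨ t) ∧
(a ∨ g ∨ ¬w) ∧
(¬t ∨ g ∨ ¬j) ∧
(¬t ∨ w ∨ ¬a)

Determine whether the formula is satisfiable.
No

No, the formula is not satisfiable.

No assignment of truth values to the variables can make all 30 clauses true simultaneously.

The formula is UNSAT (unsatisfiable).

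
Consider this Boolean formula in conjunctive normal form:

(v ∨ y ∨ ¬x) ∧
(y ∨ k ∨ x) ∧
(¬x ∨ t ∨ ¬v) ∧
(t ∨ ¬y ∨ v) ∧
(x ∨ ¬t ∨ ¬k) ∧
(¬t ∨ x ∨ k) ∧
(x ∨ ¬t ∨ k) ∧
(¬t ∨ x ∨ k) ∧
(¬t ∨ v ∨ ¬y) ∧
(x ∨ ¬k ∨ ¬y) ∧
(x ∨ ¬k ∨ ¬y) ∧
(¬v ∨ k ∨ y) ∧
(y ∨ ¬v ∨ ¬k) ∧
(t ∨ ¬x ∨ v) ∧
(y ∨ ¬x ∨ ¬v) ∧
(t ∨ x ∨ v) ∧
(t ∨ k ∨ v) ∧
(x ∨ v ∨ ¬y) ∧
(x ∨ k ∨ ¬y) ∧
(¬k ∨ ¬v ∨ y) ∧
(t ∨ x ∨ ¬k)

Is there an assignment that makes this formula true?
Yes

Yes, the formula is satisfiable.

One satisfying assignment is: k=False, t=True, y=True, x=True, v=True

Verification: With this assignment, all 21 clauses evaluate to true.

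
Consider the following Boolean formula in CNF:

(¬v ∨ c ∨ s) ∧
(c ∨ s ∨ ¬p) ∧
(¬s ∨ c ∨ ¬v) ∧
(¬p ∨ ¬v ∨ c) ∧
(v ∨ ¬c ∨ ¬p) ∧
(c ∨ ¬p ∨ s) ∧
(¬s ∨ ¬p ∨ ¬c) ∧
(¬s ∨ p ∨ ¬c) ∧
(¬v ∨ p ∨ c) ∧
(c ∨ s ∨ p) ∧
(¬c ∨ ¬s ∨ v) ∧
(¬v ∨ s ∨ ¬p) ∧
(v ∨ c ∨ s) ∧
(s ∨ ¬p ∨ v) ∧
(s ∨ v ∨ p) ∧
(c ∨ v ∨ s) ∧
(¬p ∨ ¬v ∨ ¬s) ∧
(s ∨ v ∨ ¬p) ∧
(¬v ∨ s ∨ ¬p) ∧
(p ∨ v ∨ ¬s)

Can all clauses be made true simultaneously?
Yes

Yes, the formula is satisfiable.

One satisfying assignment is: s=False, p=False, v=True, c=True

Verification: With this assignment, all 20 clauses evaluate to true.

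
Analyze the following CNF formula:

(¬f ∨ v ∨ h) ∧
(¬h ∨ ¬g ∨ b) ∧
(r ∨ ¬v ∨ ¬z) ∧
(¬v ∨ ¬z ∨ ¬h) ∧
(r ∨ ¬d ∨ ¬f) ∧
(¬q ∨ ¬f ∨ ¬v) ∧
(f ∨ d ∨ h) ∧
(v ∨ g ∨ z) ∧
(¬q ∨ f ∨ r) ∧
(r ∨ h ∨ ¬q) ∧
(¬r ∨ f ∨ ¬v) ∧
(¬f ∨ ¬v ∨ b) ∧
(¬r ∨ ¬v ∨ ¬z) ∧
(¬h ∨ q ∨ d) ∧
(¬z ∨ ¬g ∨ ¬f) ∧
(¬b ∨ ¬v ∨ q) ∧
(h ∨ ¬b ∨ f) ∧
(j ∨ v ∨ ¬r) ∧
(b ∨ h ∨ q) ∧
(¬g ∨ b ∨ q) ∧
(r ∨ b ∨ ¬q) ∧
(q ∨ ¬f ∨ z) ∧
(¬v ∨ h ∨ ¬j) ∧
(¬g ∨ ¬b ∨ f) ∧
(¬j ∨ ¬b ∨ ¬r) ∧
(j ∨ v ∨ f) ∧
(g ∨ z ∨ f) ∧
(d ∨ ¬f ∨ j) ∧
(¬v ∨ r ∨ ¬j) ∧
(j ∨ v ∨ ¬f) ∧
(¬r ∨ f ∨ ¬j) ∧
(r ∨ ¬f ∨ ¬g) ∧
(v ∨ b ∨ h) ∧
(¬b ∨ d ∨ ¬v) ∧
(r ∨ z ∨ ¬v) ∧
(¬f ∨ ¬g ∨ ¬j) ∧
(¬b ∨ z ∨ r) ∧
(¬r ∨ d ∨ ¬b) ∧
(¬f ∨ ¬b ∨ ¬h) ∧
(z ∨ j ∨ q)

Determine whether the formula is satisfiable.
Yes

Yes, the formula is satisfiable.

One satisfying assignment is: b=False, j=True, v=False, d=False, g=False, q=True, f=True, z=True, h=True, r=True

Verification: With this assignment, all 40 clauses evaluate to true.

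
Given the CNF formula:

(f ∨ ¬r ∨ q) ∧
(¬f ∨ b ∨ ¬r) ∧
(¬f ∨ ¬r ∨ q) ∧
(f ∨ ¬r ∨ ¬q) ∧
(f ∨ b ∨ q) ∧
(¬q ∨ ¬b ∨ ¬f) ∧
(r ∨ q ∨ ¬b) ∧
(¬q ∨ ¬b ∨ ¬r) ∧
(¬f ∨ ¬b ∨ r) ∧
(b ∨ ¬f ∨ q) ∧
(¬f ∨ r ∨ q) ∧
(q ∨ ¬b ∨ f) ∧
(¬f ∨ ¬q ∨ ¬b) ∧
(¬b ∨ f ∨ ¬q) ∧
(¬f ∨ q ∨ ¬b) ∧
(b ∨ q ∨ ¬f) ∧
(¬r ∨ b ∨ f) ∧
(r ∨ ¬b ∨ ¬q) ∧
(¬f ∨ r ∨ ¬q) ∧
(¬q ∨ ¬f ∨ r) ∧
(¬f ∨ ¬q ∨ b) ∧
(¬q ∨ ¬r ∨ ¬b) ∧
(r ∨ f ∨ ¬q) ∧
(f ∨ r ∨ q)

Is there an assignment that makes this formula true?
No

No, the formula is not satisfiable.

No assignment of truth values to the variables can make all 24 clauses true simultaneously.

The formula is UNSAT (unsatisfiable).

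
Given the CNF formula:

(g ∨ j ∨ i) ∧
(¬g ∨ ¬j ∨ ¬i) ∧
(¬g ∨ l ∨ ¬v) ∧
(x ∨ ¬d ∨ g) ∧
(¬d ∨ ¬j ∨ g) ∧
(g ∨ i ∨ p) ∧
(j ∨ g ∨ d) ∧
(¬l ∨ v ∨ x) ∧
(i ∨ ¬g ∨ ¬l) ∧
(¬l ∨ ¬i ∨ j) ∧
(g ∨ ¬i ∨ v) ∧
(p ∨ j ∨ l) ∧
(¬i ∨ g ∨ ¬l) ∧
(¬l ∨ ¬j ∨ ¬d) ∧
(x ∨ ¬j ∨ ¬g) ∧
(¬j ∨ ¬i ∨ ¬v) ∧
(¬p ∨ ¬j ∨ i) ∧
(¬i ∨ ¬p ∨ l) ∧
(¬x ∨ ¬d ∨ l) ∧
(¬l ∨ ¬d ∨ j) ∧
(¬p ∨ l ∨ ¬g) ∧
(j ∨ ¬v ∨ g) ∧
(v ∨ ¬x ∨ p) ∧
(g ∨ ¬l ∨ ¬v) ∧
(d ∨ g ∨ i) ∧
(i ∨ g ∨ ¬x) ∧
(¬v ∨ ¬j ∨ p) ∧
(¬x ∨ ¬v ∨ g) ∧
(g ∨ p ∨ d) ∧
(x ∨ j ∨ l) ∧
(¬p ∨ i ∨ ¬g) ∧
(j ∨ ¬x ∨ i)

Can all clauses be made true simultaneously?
No

No, the formula is not satisfiable.

No assignment of truth values to the variables can make all 32 clauses true simultaneously.

The formula is UNSAT (unsatisfiable).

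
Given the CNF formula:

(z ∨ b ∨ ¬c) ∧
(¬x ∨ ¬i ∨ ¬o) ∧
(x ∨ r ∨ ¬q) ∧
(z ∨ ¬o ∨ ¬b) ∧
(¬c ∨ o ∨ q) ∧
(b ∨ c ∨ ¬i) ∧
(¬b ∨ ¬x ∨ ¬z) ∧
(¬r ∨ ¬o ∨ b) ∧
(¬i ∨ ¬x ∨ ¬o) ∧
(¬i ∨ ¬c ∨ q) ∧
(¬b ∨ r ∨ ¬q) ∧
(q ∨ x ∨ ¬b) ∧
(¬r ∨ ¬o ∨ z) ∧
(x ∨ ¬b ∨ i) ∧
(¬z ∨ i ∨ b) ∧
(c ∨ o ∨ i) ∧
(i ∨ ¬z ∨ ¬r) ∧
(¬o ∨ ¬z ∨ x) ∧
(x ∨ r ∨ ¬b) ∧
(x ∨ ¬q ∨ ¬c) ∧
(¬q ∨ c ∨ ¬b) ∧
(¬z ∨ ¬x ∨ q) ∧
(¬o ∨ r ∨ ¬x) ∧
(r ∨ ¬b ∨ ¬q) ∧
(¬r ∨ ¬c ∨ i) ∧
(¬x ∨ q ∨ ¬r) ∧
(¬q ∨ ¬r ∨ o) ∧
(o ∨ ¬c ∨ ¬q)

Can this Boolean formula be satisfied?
Yes

Yes, the formula is satisfiable.

One satisfying assignment is: z=False, q=False, x=False, i=False, c=False, b=False, o=True, r=False

Verification: With this assignment, all 28 clauses evaluate to true.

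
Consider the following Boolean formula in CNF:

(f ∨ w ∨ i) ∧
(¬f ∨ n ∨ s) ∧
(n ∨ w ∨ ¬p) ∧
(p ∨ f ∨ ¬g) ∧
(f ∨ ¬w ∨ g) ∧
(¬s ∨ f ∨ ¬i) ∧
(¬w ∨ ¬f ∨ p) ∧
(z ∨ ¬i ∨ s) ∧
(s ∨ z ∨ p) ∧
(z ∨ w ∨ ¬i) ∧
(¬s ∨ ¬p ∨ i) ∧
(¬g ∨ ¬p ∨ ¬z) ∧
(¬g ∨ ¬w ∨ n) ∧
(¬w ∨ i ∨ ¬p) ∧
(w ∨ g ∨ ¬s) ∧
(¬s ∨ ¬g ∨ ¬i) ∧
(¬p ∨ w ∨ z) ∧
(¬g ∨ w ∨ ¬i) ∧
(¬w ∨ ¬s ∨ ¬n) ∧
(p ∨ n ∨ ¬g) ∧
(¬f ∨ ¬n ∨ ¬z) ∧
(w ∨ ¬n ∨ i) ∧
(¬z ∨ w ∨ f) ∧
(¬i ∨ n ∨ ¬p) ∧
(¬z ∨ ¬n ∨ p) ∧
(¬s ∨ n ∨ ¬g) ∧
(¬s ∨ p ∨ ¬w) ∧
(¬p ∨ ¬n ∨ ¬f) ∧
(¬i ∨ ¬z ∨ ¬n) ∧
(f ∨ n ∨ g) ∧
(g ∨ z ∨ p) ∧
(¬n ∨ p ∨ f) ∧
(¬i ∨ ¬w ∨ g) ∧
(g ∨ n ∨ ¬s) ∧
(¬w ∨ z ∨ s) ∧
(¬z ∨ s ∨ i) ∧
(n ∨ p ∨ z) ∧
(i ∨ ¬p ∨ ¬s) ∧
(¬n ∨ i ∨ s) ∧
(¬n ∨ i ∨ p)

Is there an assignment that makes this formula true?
No

No, the formula is not satisfiable.

No assignment of truth values to the variables can make all 40 clauses true simultaneously.

The formula is UNSAT (unsatisfiable).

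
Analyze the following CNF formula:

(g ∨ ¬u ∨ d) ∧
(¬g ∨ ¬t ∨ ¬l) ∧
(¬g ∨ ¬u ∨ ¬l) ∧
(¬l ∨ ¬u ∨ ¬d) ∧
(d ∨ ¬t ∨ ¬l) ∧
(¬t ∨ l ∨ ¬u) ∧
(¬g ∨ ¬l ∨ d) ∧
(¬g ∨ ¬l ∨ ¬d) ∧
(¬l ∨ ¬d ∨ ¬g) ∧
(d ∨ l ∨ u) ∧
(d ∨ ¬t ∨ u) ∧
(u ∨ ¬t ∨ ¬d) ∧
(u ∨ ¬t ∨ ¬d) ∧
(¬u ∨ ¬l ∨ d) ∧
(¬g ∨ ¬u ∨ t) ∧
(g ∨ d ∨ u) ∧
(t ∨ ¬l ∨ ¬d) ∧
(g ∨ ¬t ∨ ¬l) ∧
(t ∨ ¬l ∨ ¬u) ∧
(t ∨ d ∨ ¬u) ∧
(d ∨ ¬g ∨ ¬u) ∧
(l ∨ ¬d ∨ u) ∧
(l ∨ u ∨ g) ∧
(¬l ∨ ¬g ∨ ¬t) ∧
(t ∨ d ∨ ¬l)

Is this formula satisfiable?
Yes

Yes, the formula is satisfiable.

One satisfying assignment is: l=False, d=True, t=False, g=False, u=True

Verification: With this assignment, all 25 clauses evaluate to true.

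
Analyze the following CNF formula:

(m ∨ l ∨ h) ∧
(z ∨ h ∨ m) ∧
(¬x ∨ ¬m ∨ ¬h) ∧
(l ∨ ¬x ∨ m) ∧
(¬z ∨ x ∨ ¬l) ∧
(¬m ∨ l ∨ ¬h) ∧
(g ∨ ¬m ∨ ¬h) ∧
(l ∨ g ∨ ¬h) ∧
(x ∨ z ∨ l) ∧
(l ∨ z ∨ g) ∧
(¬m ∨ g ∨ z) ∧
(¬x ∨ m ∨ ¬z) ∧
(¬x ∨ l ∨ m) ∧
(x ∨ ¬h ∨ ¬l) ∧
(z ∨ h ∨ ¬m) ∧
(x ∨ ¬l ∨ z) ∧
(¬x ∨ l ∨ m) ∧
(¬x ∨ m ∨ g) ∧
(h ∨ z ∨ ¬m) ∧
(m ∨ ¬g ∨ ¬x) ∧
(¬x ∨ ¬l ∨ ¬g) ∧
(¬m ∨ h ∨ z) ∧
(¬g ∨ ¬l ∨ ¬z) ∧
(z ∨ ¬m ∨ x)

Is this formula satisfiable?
Yes

Yes, the formula is satisfiable.

One satisfying assignment is: m=True, l=False, h=False, g=False, z=True, x=False

Verification: With this assignment, all 24 clauses evaluate to true.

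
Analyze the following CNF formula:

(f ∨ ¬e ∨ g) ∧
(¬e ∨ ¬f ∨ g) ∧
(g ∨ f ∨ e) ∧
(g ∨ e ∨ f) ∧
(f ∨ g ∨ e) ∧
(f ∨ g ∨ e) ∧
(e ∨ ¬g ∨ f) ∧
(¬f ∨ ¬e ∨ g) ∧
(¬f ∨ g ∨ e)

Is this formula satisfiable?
Yes

Yes, the formula is satisfiable.

One satisfying assignment is: f=True, g=True, e=False

Verification: With this assignment, all 9 clauses evaluate to true.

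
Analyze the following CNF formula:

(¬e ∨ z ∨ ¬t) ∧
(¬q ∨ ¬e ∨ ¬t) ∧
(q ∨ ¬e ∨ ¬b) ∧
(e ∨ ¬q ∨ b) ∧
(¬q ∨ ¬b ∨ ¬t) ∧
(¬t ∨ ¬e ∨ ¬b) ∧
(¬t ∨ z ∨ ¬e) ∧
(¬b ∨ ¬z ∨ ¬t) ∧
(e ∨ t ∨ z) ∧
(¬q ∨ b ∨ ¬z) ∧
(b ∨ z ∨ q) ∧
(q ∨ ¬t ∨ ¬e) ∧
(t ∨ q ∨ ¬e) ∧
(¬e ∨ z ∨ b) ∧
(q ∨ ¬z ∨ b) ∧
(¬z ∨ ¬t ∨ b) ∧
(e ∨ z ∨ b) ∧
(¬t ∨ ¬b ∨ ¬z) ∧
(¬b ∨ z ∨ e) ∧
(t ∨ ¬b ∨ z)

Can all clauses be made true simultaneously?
Yes

Yes, the formula is satisfiable.

One satisfying assignment is: q=True, e=True, b=True, t=False, z=True

Verification: With this assignment, all 20 clauses evaluate to true.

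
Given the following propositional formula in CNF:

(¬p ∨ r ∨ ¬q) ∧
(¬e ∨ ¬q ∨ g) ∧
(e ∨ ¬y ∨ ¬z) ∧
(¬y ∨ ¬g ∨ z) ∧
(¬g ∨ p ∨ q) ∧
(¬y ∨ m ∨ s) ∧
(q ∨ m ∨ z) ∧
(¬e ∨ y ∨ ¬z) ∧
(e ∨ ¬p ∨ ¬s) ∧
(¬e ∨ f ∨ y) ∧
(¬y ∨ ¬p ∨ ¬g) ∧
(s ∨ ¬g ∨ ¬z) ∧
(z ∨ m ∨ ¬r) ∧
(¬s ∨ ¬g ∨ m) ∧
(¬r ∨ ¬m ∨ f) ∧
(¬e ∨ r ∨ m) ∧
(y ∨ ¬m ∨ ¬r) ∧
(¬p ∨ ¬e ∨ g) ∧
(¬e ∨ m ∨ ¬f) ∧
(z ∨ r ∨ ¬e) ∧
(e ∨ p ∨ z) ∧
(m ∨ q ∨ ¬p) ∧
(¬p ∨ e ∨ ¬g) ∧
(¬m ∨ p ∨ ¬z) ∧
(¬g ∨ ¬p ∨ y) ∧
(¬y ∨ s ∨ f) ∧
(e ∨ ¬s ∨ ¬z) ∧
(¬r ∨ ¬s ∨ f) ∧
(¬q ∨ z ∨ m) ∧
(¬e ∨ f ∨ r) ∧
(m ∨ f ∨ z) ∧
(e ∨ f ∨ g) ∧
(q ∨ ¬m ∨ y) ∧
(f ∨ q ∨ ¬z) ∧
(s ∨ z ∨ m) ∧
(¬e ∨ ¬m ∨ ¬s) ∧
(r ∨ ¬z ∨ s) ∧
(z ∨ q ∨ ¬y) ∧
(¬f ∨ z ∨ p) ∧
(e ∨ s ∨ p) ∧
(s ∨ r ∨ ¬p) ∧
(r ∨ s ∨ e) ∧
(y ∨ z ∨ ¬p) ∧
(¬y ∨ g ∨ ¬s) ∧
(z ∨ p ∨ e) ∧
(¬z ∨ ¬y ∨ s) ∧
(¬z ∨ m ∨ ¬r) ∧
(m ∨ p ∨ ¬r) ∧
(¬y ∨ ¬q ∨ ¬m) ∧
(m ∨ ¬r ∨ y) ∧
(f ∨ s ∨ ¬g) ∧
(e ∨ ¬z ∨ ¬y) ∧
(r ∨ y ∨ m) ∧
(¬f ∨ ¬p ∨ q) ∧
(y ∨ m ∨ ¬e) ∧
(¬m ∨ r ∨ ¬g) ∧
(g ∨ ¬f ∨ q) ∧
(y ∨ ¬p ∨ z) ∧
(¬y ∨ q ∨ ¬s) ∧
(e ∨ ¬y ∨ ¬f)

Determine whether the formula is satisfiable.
No

No, the formula is not satisfiable.

No assignment of truth values to the variables can make all 60 clauses true simultaneously.

The formula is UNSAT (unsatisfiable).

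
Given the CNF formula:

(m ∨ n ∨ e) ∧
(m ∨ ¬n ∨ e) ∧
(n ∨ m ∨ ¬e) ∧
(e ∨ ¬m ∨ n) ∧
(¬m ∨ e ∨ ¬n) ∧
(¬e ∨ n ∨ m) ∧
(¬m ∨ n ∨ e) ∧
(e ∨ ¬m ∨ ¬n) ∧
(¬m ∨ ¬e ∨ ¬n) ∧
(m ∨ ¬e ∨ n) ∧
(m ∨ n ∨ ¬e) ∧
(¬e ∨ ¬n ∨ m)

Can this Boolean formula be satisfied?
Yes

Yes, the formula is satisfiable.

One satisfying assignment is: e=True, n=False, m=True

Verification: With this assignment, all 12 clauses evaluate to true.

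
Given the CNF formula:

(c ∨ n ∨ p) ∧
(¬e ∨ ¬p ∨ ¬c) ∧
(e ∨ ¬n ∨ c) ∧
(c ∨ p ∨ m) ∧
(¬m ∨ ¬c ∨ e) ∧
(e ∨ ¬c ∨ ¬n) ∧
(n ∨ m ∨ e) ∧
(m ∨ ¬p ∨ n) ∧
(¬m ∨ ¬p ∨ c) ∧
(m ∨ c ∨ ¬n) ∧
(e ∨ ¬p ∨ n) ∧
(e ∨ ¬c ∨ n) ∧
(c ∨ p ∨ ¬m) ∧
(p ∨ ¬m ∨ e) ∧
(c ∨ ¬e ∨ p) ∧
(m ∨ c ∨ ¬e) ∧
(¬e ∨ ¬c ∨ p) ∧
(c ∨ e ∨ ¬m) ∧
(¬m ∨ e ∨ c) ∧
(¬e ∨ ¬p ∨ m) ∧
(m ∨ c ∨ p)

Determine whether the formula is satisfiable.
No

No, the formula is not satisfiable.

No assignment of truth values to the variables can make all 21 clauses true simultaneously.

The formula is UNSAT (unsatisfiable).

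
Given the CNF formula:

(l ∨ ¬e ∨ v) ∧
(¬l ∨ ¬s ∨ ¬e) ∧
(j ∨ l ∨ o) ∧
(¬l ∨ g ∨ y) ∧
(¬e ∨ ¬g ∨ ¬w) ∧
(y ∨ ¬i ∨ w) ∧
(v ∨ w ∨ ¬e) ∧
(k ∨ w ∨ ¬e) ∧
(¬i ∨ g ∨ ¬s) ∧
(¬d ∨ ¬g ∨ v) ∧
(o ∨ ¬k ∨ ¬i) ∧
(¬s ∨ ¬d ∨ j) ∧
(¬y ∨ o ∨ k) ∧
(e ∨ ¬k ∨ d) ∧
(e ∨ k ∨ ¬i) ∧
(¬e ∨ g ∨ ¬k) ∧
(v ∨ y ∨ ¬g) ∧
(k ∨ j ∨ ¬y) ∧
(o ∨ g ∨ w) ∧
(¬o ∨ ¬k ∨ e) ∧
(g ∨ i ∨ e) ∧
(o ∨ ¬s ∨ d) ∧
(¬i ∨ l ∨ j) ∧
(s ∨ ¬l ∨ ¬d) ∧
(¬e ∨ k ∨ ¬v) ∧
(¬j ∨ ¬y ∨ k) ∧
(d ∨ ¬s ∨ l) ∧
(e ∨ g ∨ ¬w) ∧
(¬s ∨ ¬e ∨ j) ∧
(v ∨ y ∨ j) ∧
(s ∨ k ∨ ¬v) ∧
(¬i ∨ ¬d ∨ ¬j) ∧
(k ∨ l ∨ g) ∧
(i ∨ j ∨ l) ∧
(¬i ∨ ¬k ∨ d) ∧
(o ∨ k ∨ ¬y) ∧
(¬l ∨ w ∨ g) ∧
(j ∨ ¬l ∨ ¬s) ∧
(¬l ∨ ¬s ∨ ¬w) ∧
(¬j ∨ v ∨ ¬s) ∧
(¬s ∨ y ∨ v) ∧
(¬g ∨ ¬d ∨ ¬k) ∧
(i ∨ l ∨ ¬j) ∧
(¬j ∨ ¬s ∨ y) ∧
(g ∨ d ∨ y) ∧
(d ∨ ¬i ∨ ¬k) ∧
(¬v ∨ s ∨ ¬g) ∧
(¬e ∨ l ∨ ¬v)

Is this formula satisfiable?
No

No, the formula is not satisfiable.

No assignment of truth values to the variables can make all 48 clauses true simultaneously.

The formula is UNSAT (unsatisfiable).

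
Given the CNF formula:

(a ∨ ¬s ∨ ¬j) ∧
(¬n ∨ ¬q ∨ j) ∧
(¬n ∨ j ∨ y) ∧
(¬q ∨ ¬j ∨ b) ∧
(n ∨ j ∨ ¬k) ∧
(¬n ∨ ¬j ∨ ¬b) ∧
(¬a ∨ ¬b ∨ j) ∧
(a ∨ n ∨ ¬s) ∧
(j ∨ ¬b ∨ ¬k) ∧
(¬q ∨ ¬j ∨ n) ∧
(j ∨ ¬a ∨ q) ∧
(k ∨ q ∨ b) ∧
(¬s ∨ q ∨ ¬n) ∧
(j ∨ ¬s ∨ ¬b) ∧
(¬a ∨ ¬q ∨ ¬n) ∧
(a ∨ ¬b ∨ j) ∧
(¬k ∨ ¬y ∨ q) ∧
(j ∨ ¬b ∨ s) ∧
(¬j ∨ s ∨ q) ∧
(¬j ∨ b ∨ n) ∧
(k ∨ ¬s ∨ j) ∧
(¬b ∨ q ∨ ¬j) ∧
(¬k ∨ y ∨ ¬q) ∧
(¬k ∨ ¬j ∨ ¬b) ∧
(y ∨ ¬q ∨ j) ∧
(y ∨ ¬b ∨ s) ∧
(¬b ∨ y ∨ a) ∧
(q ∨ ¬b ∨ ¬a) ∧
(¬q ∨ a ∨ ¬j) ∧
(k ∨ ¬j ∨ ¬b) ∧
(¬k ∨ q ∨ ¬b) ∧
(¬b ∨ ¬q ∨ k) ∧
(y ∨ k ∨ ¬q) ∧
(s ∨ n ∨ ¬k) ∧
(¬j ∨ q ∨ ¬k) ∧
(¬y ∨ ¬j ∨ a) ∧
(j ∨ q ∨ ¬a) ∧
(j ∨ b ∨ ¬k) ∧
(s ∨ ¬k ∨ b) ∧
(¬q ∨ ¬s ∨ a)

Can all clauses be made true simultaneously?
Yes

Yes, the formula is satisfiable.

One satisfying assignment is: b=False, s=False, q=True, a=True, j=False, n=False, y=True, k=False

Verification: With this assignment, all 40 clauses evaluate to true.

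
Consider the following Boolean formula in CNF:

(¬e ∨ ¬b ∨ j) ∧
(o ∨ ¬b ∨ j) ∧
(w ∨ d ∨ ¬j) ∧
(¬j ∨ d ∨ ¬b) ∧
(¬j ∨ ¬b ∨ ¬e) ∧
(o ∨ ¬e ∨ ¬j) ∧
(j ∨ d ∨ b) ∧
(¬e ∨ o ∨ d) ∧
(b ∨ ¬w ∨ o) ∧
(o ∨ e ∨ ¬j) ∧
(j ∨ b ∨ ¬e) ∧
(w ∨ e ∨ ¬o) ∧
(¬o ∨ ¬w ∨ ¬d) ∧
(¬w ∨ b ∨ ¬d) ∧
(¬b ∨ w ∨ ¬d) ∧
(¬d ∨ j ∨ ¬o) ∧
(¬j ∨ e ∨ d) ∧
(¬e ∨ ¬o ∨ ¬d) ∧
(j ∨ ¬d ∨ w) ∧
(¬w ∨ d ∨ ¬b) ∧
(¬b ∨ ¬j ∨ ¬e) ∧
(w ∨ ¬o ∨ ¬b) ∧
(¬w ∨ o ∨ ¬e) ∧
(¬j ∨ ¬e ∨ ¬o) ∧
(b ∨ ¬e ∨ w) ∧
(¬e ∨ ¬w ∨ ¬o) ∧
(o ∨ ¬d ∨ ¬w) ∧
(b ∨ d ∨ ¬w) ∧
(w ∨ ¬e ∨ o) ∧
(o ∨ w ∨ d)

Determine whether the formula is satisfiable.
No

No, the formula is not satisfiable.

No assignment of truth values to the variables can make all 30 clauses true simultaneously.

The formula is UNSAT (unsatisfiable).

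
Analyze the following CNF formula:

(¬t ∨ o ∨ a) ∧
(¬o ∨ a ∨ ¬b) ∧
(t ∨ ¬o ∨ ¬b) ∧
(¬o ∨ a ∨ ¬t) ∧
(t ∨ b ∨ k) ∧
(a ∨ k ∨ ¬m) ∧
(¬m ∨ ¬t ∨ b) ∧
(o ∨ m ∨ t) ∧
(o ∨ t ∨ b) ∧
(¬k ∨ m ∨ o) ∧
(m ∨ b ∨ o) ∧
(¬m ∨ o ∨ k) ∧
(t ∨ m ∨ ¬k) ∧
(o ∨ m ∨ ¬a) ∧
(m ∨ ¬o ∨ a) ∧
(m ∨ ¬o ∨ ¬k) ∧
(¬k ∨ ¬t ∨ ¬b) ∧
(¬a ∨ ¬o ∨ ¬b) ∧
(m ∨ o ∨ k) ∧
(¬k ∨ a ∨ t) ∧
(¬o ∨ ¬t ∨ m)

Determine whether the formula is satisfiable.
Yes

Yes, the formula is satisfiable.

One satisfying assignment is: a=True, b=False, t=False, k=True, o=True, m=True

Verification: With this assignment, all 21 clauses evaluate to true.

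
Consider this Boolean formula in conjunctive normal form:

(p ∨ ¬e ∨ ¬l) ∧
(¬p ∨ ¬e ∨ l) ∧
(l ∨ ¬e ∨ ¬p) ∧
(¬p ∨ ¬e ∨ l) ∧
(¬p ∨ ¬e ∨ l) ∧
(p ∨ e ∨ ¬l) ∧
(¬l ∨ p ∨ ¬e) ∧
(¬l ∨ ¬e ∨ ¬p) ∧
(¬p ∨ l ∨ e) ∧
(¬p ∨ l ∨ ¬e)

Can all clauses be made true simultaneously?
Yes

Yes, the formula is satisfiable.

One satisfying assignment is: l=False, p=False, e=False

Verification: With this assignment, all 10 clauses evaluate to true.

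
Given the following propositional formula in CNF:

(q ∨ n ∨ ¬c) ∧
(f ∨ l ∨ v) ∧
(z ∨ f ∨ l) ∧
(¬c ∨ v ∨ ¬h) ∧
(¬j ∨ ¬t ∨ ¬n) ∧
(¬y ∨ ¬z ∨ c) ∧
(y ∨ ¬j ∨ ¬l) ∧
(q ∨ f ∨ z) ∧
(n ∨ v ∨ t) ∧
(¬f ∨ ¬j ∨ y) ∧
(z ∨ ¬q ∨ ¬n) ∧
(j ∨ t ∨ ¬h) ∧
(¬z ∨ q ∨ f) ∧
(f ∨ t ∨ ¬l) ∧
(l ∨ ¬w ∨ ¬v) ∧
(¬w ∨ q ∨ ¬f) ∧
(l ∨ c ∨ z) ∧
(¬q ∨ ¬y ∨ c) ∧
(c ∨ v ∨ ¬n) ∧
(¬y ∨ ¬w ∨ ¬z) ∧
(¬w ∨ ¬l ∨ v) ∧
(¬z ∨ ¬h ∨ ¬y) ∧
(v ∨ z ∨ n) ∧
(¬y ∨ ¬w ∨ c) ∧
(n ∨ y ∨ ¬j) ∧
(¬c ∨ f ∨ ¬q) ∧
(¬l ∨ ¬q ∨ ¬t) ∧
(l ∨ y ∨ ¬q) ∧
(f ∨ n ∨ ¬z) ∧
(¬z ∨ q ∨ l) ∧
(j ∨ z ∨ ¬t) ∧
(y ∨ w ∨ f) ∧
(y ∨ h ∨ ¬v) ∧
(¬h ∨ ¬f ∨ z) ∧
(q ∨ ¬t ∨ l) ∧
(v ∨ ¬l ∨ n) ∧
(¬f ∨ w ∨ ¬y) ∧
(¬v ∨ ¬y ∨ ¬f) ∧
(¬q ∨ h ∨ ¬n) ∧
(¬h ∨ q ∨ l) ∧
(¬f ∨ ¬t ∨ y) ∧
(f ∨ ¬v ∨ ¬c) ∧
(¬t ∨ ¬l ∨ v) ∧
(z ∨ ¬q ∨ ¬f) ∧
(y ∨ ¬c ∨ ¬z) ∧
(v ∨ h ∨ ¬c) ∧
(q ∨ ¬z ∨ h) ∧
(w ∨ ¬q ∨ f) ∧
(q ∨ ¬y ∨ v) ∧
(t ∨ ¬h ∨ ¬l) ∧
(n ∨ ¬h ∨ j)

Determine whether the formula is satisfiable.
No

No, the formula is not satisfiable.

No assignment of truth values to the variables can make all 51 clauses true simultaneously.

The formula is UNSAT (unsatisfiable).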